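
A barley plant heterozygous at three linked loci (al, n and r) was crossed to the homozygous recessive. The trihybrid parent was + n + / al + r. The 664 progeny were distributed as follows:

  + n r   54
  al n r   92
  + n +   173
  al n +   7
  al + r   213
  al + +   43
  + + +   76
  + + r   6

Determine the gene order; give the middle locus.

The two rarest classes, al n + and + + r, are the double crossovers. Comparing them with the parentals, only the al allele has switched, so al is the middle locus and the order is r – al – n.

al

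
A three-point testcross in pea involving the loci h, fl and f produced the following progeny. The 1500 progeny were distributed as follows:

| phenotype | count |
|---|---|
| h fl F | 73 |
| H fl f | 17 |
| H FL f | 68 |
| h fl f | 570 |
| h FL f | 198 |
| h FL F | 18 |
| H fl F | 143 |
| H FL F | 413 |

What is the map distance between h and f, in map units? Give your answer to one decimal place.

The two most frequent reciprocal classes, h fl f and H FL F, are the parental types, so the F1 was h fl f / H FL F.
The two rarest classes, H fl f and h FL F, are the double crossovers. Comparing them with the parentals, only the h allele has switched, so h is the middle locus and the order is fl – h – f.
Crossovers in the h–f interval produce the single-crossover classes h fl F and H FL f (73 + 68 = 141) plus the double crossovers (35).
RF(h–f) = (141 + 35) / 1500 = 176/1500 = 0.1173 → 11.7 map units.

11.7 map units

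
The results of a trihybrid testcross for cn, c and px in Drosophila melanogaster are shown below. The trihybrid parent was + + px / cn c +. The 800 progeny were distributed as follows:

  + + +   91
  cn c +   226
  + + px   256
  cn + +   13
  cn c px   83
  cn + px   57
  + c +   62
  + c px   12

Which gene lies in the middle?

c

The two rarest classes, + c px and cn + +, are the double crossovers. Comparing them with the parentals, only the c allele has switched, so c is the middle locus and the order is cn – c – px.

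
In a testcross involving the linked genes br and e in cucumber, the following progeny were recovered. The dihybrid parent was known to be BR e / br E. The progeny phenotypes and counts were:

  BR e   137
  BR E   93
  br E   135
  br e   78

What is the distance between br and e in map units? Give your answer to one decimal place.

The recombinant classes are BR E and br e: 93 + 78 = 171.
Recombination frequency = 171/443 = 0.3860 ≈ 38.6%, i.e. 38.6 map units.

38.6 map units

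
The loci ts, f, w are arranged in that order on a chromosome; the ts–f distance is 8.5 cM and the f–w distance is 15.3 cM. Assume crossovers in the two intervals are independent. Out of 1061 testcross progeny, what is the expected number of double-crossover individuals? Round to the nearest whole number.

14

Map distances give recombination frequencies of 0.085 and 0.153 for the two intervals.
With no interference, expected double-crossover frequency = 0.085 × 0.153 = 0.01301.
Expected number = 0.01301 × 1061 = 13.80 ≈ 14.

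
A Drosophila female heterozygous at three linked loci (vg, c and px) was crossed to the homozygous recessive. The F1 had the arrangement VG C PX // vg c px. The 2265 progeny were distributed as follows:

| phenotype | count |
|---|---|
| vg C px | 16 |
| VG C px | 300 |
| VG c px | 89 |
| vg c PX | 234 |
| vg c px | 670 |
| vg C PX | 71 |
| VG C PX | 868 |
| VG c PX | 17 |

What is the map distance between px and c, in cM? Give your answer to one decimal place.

25.0 cM

The two rarest classes, VG c PX and vg C px, are the double crossovers. Comparing them with the parentals, only the c allele has switched, so c is the middle locus and the order is vg – c – px.
Crossovers in the c–px interval produce the single-crossover classes VG C px and vg c PX (300 + 234 = 534) plus the double crossovers (33).
RF(c–px) = (534 + 33) / 2265 = 567/2265 = 0.2503 → 25.0 cM.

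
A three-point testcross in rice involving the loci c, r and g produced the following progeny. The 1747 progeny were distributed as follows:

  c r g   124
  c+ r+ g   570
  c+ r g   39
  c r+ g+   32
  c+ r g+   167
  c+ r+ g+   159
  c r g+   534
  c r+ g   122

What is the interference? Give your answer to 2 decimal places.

The two most frequent reciprocal classes, c+ r+ g and c r g+, are the parental types, so the F1 was c+ r+ g / c r g+.
The two rarest classes, c+ r g and c r+ g+, are the double crossovers. Comparing them with the parentals, only the r allele has switched, so r is the middle locus and the order is c – r – g.
c–r: (289 + 71)/1747 = 0.2061; r–g: (283 + 71)/1747 = 0.2026.
Expected DCO frequency = 0.2061 × 0.2026 ≈ 0.04176; observed = 71/1747 ≈ 0.04064.
Coefficient of coincidence = 0.04064/0.04176 ≈ 0.97; interference = 1 − 0.97 = 0.03.

0.03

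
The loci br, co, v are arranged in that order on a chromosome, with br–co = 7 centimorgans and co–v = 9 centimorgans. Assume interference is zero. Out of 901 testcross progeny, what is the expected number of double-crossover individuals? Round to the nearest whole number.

6

Map distances give recombination frequencies of 0.070 and 0.090 for the two intervals.
With no interference, expected double-crossover frequency = 0.070 × 0.090 = 0.00630.
Expected number = 0.00630 × 901 = 5.68 ≈ 6.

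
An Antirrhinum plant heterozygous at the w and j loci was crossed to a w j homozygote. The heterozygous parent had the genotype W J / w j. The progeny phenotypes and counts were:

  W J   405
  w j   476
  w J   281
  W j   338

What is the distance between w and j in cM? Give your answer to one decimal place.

41.3 cM

The recombinant classes are W j and w J: 338 + 281 = 619.
Recombination frequency = 619/1500 = 0.4127 ≈ 41.3%, i.e. 41.3 cM.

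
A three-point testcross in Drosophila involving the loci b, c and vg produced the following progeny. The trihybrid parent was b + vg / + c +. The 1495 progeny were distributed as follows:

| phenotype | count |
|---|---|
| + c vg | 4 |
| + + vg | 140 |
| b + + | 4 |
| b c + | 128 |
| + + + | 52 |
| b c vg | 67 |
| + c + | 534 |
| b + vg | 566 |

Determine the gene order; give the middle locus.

The two rarest classes, b + + and + c vg, are the double crossovers. Comparing them with the parentals, only the vg allele has switched, so vg is the middle locus and the order is b – vg – c.

vg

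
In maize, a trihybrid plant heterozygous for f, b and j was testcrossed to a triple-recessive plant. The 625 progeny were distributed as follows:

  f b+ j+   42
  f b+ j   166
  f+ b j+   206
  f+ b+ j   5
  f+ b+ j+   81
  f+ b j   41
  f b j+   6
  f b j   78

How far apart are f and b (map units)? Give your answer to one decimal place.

27.2 map units

The two most frequent reciprocal classes, f+ b j+ and f b+ j, are the parental types, so the F1 was f+ b j+ / f b+ j.
The two rarest classes, f b j+ and f+ b+ j, are the double crossovers. Comparing them with the parentals, only the f allele has switched, so f is the middle locus and the order is j – f – b.
Crossovers in the f–b interval produce the single-crossover classes f+ b+ j+ and f b j (81 + 78 = 159) plus the double crossovers (11).
RF(f–b) = (159 + 11) / 625 = 170/625 = 0.2720 → 27.2 map units.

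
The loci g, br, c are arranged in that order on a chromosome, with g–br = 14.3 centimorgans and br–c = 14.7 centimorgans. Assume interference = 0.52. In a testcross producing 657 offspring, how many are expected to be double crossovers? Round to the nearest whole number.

Map distances give recombination frequencies of 0.143 and 0.147 for the two intervals.
With interference 0.52 (so coincidence = 0.48), expected double-crossover frequency = 0.143 × 0.147 × 0.48 = 0.01009.
Expected number = 0.01009 × 657 = 6.63 ≈ 7.

7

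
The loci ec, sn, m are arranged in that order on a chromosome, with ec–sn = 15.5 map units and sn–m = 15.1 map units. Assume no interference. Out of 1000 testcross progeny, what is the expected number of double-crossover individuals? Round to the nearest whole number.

Map distances give recombination frequencies of 0.155 and 0.151 for the two intervals.
With no interference, expected double-crossover frequency = 0.155 × 0.151 = 0.02340.
Expected number = 0.02340 × 1000 = 23.40 ≈ 23.

23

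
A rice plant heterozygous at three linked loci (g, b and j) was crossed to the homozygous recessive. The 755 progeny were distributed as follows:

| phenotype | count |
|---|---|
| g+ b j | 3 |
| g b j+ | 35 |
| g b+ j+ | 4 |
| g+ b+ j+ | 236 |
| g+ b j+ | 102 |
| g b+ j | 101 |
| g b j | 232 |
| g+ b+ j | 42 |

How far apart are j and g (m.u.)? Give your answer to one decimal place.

The two most frequent reciprocal classes, g+ b+ j+ and g b j, are the parental types, so the F1 was g+ b+ j+ / g b j.
The two rarest classes, g b+ j+ and g+ b j, are the double crossovers. Comparing them with the parentals, only the g allele has switched, so g is the middle locus and the order is b – g – j.
Crossovers in the g–j interval produce the single-crossover classes g+ b+ j and g b j+ (42 + 35 = 77) plus the double crossovers (7).
RF(g–j) = (77 + 7) / 755 = 84/755 = 0.1113 → 11.1 m.u.

11.1 m.u.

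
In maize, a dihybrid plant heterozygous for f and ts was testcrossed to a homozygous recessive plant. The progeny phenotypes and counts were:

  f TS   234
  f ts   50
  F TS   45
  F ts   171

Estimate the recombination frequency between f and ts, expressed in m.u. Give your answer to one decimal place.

19.0 m.u.

The two most frequent classes, F ts (171) and f TS (234), are the parental types, so the F1 was F ts / f TS.
The recombinant classes are F TS and f ts: 45 + 50 = 95.
Recombination frequency = 95/500 = 0.1900 ≈ 19.0%, i.e. 19.0 m.u.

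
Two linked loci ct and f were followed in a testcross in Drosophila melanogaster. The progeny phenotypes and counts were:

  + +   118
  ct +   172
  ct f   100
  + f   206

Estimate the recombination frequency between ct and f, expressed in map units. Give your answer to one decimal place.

36.6 map units

The two most frequent classes, + f (206) and ct + (172), are the parental types, so the F1 was + f / ct +.
The recombinant classes are + + and ct f: 118 + 100 = 218.
Recombination frequency = 218/596 = 0.3658 ≈ 36.6%, i.e. 36.6 map units.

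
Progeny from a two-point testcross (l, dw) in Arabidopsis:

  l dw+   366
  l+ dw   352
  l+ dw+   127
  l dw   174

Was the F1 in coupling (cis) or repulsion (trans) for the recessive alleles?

The two most frequent classes are l+ dw (352) and l dw+ (366); these are the parental (non-recombinant) types.
So the F1 carried l+ dw on one chromosome and l dw+ on the other — the recessive alleles are on opposite chromosomes (trans / repulsion).

trans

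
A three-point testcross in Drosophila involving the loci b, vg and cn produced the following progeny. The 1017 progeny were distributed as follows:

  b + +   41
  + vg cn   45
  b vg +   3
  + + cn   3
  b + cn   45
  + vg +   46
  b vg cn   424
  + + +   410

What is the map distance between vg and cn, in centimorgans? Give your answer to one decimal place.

The two most frequent reciprocal classes, + + + and b vg cn, are the parental types, so the F1 was + + + / b vg cn.
The two rarest classes, + + cn and b vg +, are the double crossovers. Comparing them with the parentals, only the cn allele has switched, so cn is the middle locus and the order is b – cn – vg.
Crossovers in the cn–vg interval produce the single-crossover classes + vg + and b + cn (46 + 45 = 91) plus the double crossovers (6).
RF(cn–vg) = (91 + 6) / 1017 = 97/1017 = 0.0954 → 9.5 centimorgans.

9.5 centimorgans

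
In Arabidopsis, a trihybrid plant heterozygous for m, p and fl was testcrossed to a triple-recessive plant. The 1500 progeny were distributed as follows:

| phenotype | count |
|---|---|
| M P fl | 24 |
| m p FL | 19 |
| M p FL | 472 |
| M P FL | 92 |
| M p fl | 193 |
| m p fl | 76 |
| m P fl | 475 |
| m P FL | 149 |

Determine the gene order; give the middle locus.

m

The two most frequent reciprocal classes, M p FL and m P fl, are the parental types, so the F1 was M p FL / m P fl.
The two rarest classes, m p FL and M P fl, are the double crossovers. Comparing them with the parentals, only the m allele has switched, so m is the middle locus and the order is fl – m – p.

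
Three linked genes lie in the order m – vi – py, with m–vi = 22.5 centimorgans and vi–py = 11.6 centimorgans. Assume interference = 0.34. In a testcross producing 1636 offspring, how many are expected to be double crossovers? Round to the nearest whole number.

28

Map distances give recombination frequencies of 0.225 and 0.116 for the two intervals.
With interference 0.34 (so coincidence = 0.66), expected double-crossover frequency = 0.225 × 0.116 × 0.66 = 0.01723.
Expected number = 0.01723 × 1636 = 28.18 ≈ 28.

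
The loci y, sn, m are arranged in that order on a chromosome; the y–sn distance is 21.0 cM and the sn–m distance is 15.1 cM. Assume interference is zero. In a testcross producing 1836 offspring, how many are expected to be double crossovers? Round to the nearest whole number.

Map distances give recombination frequencies of 0.210 and 0.151 for the two intervals.
With no interference, expected double-crossover frequency = 0.210 × 0.151 = 0.03171.
Expected number = 0.03171 × 1836 = 58.22 ≈ 58.

58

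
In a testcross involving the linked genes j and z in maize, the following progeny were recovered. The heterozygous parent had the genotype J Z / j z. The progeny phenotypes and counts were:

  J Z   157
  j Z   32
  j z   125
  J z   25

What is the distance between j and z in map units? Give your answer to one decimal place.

16.8 map units

The recombinant classes are J z and j Z: 25 + 32 = 57.
Recombination frequency = 57/339 = 0.1681 ≈ 16.8%, i.e. 16.8 map units.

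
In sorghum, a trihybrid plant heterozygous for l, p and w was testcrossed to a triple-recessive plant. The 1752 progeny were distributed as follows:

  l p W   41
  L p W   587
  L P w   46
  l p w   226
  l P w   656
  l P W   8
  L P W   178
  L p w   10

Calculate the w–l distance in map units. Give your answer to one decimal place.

6.0 map units

The two most frequent reciprocal classes, l P w and L p W, are the parental types, so the F1 was l P w / L p W.
The two rarest classes, l P W and L p w, are the double crossovers. Comparing them with the parentals, only the w allele has switched, so w is the middle locus and the order is l – w – p.
Crossovers in the l–w interval produce the single-crossover classes L P w and l p W (46 + 41 = 87) plus the double crossovers (18).
RF(l–w) = (87 + 18) / 1752 = 105/1752 = 0.0599 → 6.0 map units.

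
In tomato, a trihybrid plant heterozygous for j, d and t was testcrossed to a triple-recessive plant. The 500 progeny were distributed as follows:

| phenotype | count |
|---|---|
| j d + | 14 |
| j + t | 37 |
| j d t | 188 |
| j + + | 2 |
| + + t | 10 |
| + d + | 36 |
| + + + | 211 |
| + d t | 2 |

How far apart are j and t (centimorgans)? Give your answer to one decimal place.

The two most frequent reciprocal classes, + + + and j d t, are the parental types, so the F1 was + + + / j d t.
The two rarest classes, j + + and + d t, are the double crossovers. Comparing them with the parentals, only the j allele has switched, so j is the middle locus and the order is d – j – t.
Crossovers in the j–t interval produce the single-crossover classes + + t and j d + (10 + 14 = 24) plus the double crossovers (4).
RF(j–t) = (24 + 4) / 500 = 28/500 = 0.0560 → 5.6 centimorgans.

5.6 centimorgans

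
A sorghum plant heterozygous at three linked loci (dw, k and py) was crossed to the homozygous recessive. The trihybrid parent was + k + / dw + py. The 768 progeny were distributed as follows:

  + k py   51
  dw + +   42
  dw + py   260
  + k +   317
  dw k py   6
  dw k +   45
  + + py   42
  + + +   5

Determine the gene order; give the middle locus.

k

The two rarest classes, + + + and dw k py, are the double crossovers. Comparing them with the parentals, only the k allele has switched, so k is the middle locus and the order is py – k – dw.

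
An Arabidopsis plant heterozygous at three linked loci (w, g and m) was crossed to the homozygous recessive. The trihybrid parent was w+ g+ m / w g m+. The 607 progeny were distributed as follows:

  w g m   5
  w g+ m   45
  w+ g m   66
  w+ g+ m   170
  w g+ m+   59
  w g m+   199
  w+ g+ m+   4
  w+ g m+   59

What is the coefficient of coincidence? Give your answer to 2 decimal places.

0.36

The two rarest classes, w+ g+ m+ and w g m, are the double crossovers. Comparing them with the parentals, only the m allele has switched, so m is the middle locus and the order is g – m – w.
g–m: (125 + 9)/607 = 0.2208; m–w: (104 + 9)/607 = 0.1862.
Expected DCO frequency = 0.2208 × 0.1862 ≈ 0.04111; observed = 9/607 ≈ 0.01483.
Coefficient of coincidence = 0.01483/0.04111 ≈ 0.36.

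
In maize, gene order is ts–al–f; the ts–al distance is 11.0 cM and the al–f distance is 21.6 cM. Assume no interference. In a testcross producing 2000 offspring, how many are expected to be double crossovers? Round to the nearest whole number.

Map distances give recombination frequencies of 0.110 and 0.216 for the two intervals.
With no interference, expected double-crossover frequency = 0.110 × 0.216 = 0.02376.
Expected number = 0.02376 × 2000 = 47.52 ≈ 48.

48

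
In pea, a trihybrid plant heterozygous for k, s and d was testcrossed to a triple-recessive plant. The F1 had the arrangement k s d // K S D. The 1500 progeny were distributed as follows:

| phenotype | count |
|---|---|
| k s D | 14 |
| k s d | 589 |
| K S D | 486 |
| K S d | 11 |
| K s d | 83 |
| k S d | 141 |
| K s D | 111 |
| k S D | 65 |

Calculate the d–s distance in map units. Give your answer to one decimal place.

18.5 map units

The two rarest classes, k s D and K S d, are the double crossovers. Comparing them with the parentals, only the d allele has switched, so d is the middle locus and the order is s – d – k.
Crossovers in the s–d interval produce the single-crossover classes k S d and K s D (141 + 111 = 252) plus the double crossovers (25).
RF(s–d) = (252 + 25) / 1500 = 277/1500 = 0.1847 → 18.5 map units.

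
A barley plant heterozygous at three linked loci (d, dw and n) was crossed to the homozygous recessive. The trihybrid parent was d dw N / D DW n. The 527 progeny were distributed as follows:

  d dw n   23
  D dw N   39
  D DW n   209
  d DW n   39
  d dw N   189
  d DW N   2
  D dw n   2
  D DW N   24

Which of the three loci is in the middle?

dw

The two rarest classes, d DW N and D dw n, are the double crossovers. Comparing them with the parentals, only the dw allele has switched, so dw is the middle locus and the order is n – dw – d.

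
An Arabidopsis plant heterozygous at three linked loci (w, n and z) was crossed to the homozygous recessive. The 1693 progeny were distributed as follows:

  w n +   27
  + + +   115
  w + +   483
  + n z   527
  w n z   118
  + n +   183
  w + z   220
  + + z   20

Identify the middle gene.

n

The two most frequent reciprocal classes, + n z and w + +, are the parental types, so the F1 was + n z / w + +.
The two rarest classes, + + z and w n +, are the double crossovers. Comparing them with the parentals, only the n allele has switched, so n is the middle locus and the order is z – n – w.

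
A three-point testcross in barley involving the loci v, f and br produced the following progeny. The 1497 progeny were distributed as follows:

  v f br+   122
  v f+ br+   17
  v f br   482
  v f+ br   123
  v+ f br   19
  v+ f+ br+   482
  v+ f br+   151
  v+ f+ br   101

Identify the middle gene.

v

The two most frequent reciprocal classes, v+ f+ br+ and v f br, are the parental types, so the F1 was v+ f+ br+ / v f br.
The two rarest classes, v f+ br+ and v+ f br, are the double crossovers. Comparing them with the parentals, only the v allele has switched, so v is the middle locus and the order is f – v – br.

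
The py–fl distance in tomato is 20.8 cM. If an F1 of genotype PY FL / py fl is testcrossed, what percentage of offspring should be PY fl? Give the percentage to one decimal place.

10.4%

A map distance of 20.8 cM corresponds to a recombination frequency of 0.208.
The F1 is PY FL / py fl, so PY fl is a recombinant gamete class with expected frequency r/2 = 0.208/2 = 0.1040.
That is 0.1040 = 10.4% of the progeny.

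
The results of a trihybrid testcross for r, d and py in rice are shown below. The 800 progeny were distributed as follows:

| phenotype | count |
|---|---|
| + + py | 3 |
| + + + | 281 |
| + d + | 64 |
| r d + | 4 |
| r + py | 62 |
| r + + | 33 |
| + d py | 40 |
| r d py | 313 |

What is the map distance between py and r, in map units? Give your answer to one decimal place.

10.0 map units

The two most frequent reciprocal classes, + + + and r d py, are the parental types, so the F1 was + + + / r d py.
The two rarest classes, + + py and r d +, are the double crossovers. Comparing them with the parentals, only the py allele has switched, so py is the middle locus and the order is r – py – d.
Crossovers in the r–py interval produce the single-crossover classes r + + and + d py (33 + 40 = 73) plus the double crossovers (7).
RF(r–py) = (73 + 7) / 800 = 80/800 = 0.1000 → 10.0 map units.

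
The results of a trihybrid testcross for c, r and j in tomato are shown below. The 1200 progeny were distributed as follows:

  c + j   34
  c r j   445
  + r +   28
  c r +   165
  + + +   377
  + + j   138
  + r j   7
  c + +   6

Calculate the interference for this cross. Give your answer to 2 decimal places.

0.34

The two most frequent reciprocal classes, c r j and + + +, are the parental types, so the F1 was c r j / + + +.
The two rarest classes, + r j and c + +, are the double crossovers. Comparing them with the parentals, only the c allele has switched, so c is the middle locus and the order is r – c – j.
r–c: (62 + 13)/1200 = 0.0625; c–j: (303 + 13)/1200 = 0.2633.
Expected DCO frequency = 0.0625 × 0.2633 ≈ 0.01646; observed = 13/1200 ≈ 0.01083.
Coefficient of coincidence = 0.01083/0.01646 ≈ 0.66; interference = 1 − 0.66 = 0.34.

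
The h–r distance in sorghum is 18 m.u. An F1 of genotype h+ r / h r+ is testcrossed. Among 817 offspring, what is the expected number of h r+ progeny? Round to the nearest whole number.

335

A map distance of 18 m.u. corresponds to a recombination frequency of 0.180.
The F1 is h+ r / h r+, so h r+ is a parental gamete class with expected frequency (1 − r)/2 = 0.820/2 = 0.4100.
Expected number = 0.4100 × 817 = 334.97 ≈ 335.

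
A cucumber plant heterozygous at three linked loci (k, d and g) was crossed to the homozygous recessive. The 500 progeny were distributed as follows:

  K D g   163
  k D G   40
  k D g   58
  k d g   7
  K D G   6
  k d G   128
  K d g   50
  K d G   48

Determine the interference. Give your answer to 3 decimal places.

The two most frequent reciprocal classes, K D g and k d G, are the parental types, so the F1 was K D g / k d G.
The two rarest classes, K D G and k d g, are the double crossovers. Comparing them with the parentals, only the g allele has switched, so g is the middle locus and the order is d – g – k.
d–g: (90 + 13)/500 = 0.2060; g–k: (106 + 13)/500 = 0.2380.
Expected DCO frequency = 0.2060 × 0.2380 ≈ 0.04903; observed = 13/500 ≈ 0.02600.
Coefficient of coincidence = 0.02600/0.04903 ≈ 0.530; interference = 1 − 0.530 = 0.470.

0.470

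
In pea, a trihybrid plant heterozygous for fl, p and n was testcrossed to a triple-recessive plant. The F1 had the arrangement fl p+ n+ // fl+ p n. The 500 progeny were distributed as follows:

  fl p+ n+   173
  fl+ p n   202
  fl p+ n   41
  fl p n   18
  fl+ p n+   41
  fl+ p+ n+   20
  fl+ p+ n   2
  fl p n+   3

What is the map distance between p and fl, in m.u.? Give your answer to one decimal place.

The two rarest classes, fl p n+ and fl+ p+ n, are the double crossovers. Comparing them with the parentals, only the p allele has switched, so p is the middle locus and the order is n – p – fl.
Crossovers in the p–fl interval produce the single-crossover classes fl+ p+ n+ and fl p n (20 + 18 = 38) plus the double crossovers (5).
RF(p–fl) = (38 + 5) / 500 = 43/500 = 0.0860 → 8.6 m.u.

8.6 m.u.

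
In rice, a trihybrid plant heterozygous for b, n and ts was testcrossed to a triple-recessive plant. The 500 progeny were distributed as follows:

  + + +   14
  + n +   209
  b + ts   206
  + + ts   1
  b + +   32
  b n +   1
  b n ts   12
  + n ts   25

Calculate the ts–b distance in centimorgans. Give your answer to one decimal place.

The two most frequent reciprocal classes, b + ts and + n +, are the parental types, so the F1 was b + ts / + n +.
The two rarest classes, + + ts and b n +, are the double crossovers. Comparing them with the parentals, only the b allele has switched, so b is the middle locus and the order is ts – b – n.
Crossovers in the ts–b interval produce the single-crossover classes b + + and + n ts (32 + 25 = 57) plus the double crossovers (2).
RF(ts–b) = (57 + 2) / 500 = 59/500 = 0.1180 → 11.8 centimorgans.

11.8 centimorgans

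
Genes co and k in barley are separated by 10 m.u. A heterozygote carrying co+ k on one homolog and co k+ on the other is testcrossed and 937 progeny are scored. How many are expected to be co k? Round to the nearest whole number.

47

A map distance of 10 m.u. corresponds to a recombination frequency of 0.100.
The F1 is co+ k / co k+, so co k is a recombinant gamete class with expected frequency r/2 = 0.100/2 = 0.0500.
Expected number = 0.0500 × 937 = 46.85 ≈ 47.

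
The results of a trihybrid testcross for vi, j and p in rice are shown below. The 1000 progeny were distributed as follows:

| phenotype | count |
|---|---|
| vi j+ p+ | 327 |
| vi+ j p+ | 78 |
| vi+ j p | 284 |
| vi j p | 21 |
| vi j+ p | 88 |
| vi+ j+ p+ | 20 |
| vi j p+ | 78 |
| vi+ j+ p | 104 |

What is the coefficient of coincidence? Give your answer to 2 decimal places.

0.89

The two most frequent reciprocal classes, vi+ j p and vi j+ p+, are the parental types, so the F1 was vi+ j p / vi j+ p+.
The two rarest classes, vi j p and vi+ j+ p+, are the double crossovers. Comparing them with the parentals, only the vi allele has switched, so vi is the middle locus and the order is j – vi – p.
j–vi: (182 + 41)/1000 = 0.2230; vi–p: (166 + 41)/1000 = 0.2070.
Expected DCO frequency = 0.2230 × 0.2070 ≈ 0.04616; observed = 41/1000 ≈ 0.04100.
Coefficient of coincidence = 0.04100/0.04616 ≈ 0.89.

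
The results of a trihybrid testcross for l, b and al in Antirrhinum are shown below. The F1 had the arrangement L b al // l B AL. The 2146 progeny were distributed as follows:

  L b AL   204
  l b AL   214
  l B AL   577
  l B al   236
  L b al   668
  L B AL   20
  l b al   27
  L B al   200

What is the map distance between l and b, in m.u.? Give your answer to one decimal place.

21.5 m.u.

The two rarest classes, l b al and L B AL, are the double crossovers. Comparing them with the parentals, only the l allele has switched, so l is the middle locus and the order is al – l – b.
Crossovers in the l–b interval produce the single-crossover classes L B al and l b AL (200 + 214 = 414) plus the double crossovers (47).
RF(l–b) = (414 + 47) / 2146 = 461/2146 = 0.2148 → 21.5 m.u.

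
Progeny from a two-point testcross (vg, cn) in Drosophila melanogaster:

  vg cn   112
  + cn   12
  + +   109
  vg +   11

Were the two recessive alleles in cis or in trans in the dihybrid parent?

cis

The two most frequent classes are + + (109) and vg cn (112); these are the parental (non-recombinant) types.
So the F1 carried + + on one chromosome and vg cn on the other — the recessive alleles are on the same chromosome (cis / coupling).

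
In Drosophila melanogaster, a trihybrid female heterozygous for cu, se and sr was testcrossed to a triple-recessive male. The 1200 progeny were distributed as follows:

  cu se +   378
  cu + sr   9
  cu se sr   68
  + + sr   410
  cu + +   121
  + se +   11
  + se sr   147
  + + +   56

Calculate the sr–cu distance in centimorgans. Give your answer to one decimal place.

12.0 centimorgans

The two most frequent reciprocal classes, + + sr and cu se +, are the parental types, so the F1 was + + sr / cu se +.
The two rarest classes, cu + sr and + se +, are the double crossovers. Comparing them with the parentals, only the cu allele has switched, so cu is the middle locus and the order is se – cu – sr.
Crossovers in the cu–sr interval produce the single-crossover classes + + + and cu se sr (56 + 68 = 124) plus the double crossovers (20).
RF(cu–sr) = (124 + 20) / 1200 = 144/1200 = 0.1200 → 12.0 centimorgans.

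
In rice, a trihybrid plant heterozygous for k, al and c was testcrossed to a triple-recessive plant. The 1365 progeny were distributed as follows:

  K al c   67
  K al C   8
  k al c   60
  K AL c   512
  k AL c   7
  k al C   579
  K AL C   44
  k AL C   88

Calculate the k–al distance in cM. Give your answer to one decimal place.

12.5 cM

The two most frequent reciprocal classes, K AL c and k al C, are the parental types, so the F1 was K AL c / k al C.
The two rarest classes, k AL c and K al C, are the double crossovers. Comparing them with the parentals, only the k allele has switched, so k is the middle locus and the order is al – k – c.
Crossovers in the al–k interval produce the single-crossover classes K al c and k AL C (67 + 88 = 155) plus the double crossovers (15).
RF(al–k) = (155 + 15) / 1365 = 170/1365 = 0.1245 → 12.5 cM.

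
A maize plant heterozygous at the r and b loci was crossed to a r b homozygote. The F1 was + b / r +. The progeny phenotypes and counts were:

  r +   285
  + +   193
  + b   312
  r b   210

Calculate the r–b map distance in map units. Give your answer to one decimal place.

The recombinant classes are + + and r b: 193 + 210 = 403.
Recombination frequency = 403/1000 = 0.4030 ≈ 40.3%, i.e. 40.3 map units.

40.3 map units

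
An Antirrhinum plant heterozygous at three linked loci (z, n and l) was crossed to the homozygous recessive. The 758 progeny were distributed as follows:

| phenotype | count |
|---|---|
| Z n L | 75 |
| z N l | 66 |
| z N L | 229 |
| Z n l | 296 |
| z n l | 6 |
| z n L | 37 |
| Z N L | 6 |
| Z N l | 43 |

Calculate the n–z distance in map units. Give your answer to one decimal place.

12.1 map units

The two most frequent reciprocal classes, Z n l and z N L, are the parental types, so the F1 was Z n l / z N L.
The two rarest classes, z n l and Z N L, are the double crossovers. Comparing them with the parentals, only the z allele has switched, so z is the middle locus and the order is l – z – n.
Crossovers in the z–n interval produce the single-crossover classes Z N l and z n L (43 + 37 = 80) plus the double crossovers (12).
RF(z–n) = (80 + 12) / 758 = 92/758 = 0.1214 → 12.1 map units.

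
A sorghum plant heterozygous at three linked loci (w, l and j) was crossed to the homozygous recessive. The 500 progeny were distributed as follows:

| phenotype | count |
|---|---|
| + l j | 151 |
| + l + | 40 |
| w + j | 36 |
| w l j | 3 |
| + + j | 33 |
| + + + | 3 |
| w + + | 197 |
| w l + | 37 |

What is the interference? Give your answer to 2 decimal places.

0.52

The two most frequent reciprocal classes, w + + and + l j, are the parental types, so the F1 was w + + / + l j.
The two rarest classes, + + + and w l j, are the double crossovers. Comparing them with the parentals, only the w allele has switched, so w is the middle locus and the order is j – w – l.
j–w: (76 + 6)/500 = 0.1640; w–l: (70 + 6)/500 = 0.1520.
Expected DCO frequency = 0.1640 × 0.1520 ≈ 0.02493; observed = 6/500 ≈ 0.01200.
Coefficient of coincidence = 0.01200/0.02493 ≈ 0.48; interference = 1 − 0.48 = 0.52.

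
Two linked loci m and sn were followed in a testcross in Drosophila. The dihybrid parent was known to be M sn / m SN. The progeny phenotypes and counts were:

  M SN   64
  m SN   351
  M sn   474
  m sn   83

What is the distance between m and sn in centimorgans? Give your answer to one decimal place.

15.1 centimorgans

The recombinant classes are M SN and m sn: 64 + 83 = 147.
Recombination frequency = 147/972 = 0.1512 ≈ 15.1%, i.e. 15.1 centimorgans.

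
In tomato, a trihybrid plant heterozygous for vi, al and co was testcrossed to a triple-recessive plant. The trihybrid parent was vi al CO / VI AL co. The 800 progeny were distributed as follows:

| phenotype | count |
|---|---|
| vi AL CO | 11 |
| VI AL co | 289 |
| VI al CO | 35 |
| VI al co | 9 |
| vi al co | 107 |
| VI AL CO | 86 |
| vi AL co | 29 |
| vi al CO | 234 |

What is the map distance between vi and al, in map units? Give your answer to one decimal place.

The two rarest classes, vi AL CO and VI al co, are the double crossovers. Comparing them with the parentals, only the al allele has switched, so al is the middle locus and the order is co – al – vi.
Crossovers in the al–vi interval produce the single-crossover classes VI al CO and vi AL co (35 + 29 = 64) plus the double crossovers (20).
RF(al–vi) = (64 + 20) / 800 = 84/800 = 0.1050 → 10.5 map units.

10.5 map units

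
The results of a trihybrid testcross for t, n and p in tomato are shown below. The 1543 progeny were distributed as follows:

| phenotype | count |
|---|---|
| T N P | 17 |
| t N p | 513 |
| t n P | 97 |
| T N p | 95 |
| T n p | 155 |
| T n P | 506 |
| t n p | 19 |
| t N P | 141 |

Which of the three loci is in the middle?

n

The two most frequent reciprocal classes, t N p and T n P, are the parental types, so the F1 was t N p / T n P.
The two rarest classes, t n p and T N P, are the double crossovers. Comparing them with the parentals, only the n allele has switched, so n is the middle locus and the order is t – n – p.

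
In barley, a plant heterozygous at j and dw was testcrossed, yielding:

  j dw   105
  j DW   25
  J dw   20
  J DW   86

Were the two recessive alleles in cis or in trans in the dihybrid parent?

cis

The two most frequent classes are J DW (86) and j dw (105); these are the parental (non-recombinant) types.
So the F1 carried J DW on one chromosome and j dw on the other — the recessive alleles are on the same chromosome (cis / coupling).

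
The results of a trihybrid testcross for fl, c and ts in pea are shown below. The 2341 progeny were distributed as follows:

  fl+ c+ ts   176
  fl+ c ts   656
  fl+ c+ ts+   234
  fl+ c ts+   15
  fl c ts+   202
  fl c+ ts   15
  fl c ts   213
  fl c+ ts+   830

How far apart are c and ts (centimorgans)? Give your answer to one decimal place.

The two most frequent reciprocal classes, fl c+ ts+ and fl+ c ts, are the parental types, so the F1 was fl c+ ts+ / fl+ c ts.
The two rarest classes, fl c+ ts and fl+ c ts+, are the double crossovers. Comparing them with the parentals, only the ts allele has switched, so ts is the middle locus and the order is c – ts – fl.
Crossovers in the c–ts interval produce the single-crossover classes fl c ts+ and fl+ c+ ts (202 + 176 = 378) plus the double crossovers (30).
RF(c–ts) = (378 + 30) / 2341 = 408/2341 = 0.1743 → 17.4 centimorgans.

17.4 centimorgans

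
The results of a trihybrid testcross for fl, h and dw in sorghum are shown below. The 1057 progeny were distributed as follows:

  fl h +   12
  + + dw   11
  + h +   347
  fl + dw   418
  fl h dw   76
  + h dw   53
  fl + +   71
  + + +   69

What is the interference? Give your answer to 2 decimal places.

0.02

The two most frequent reciprocal classes, + h + and fl + dw, are the parental types, so the F1 was + h + / fl + dw.
The two rarest classes, fl h + and + + dw, are the double crossovers. Comparing them with the parentals, only the fl allele has switched, so fl is the middle locus and the order is h – fl – dw.
h–fl: (145 + 23)/1057 = 0.1589; fl–dw: (124 + 23)/1057 = 0.1391.
Expected DCO frequency = 0.1589 × 0.1391 ≈ 0.02210; observed = 23/1057 ≈ 0.02176.
Coefficient of coincidence = 0.02176/0.02210 ≈ 0.98; interference = 1 − 0.98 = 0.02.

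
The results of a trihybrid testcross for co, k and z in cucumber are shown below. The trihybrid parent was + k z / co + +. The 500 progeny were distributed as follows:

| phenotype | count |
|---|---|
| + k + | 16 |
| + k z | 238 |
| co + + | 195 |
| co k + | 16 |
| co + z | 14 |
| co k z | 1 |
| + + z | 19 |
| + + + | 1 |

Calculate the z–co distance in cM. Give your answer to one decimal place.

The two rarest classes, co k z and + + +, are the double crossovers. Comparing them with the parentals, only the co allele has switched, so co is the middle locus and the order is k – co – z.
Crossovers in the co–z interval produce the single-crossover classes + k + and co + z (16 + 14 = 30) plus the double crossovers (2).
RF(co–z) = (30 + 2) / 500 = 32/500 = 0.0640 → 6.4 cM.

6.4 cM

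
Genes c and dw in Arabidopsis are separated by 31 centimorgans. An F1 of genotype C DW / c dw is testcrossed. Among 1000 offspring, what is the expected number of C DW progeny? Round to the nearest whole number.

A map distance of 31 centimorgans corresponds to a recombination frequency of 0.310.
The F1 is C DW / c dw, so C DW is a parental gamete class with expected frequency (1 − r)/2 = 0.690/2 = 0.3450.
Expected number = 0.3450 × 1000 = 345.00 ≈ 345.

345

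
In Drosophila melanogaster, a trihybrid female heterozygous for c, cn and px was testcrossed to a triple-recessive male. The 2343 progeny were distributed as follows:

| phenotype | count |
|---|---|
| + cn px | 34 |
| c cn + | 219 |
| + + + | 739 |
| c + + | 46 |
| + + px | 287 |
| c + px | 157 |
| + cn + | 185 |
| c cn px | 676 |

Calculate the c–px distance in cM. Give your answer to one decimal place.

The two most frequent reciprocal classes, c cn px and + + +, are the parental types, so the F1 was c cn px / + + +.
The two rarest classes, + cn px and c + +, are the double crossovers. Comparing them with the parentals, only the c allele has switched, so c is the middle locus and the order is cn – c – px.
Crossovers in the c–px interval produce the single-crossover classes c cn + and + + px (219 + 287 = 506) plus the double crossovers (80).
RF(c–px) = (506 + 80) / 2343 = 586/2343 = 0.2501 → 25.0 cM.

25.0 cM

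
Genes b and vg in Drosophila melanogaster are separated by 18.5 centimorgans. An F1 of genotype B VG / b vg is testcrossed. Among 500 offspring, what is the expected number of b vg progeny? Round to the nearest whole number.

A map distance of 18.5 centimorgans corresponds to a recombination frequency of 0.185.
The F1 is B VG / b vg, so b vg is a parental gamete class with expected frequency (1 − r)/2 = 0.815/2 = 0.4075.
Expected number = 0.4075 × 500 = 203.75 ≈ 204.

204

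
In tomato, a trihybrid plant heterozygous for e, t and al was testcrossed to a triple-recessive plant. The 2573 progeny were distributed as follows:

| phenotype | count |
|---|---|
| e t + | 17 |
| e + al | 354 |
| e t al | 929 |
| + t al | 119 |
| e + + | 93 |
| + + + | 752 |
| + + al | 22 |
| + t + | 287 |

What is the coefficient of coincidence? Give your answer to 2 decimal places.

The two most frequent reciprocal classes, + + + and e t al, are the parental types, so the F1 was + + + / e t al.
The two rarest classes, + + al and e t +, are the double crossovers. Comparing them with the parentals, only the al allele has switched, so al is the middle locus and the order is e – al – t.
e–al: (212 + 39)/2573 = 0.0976; al–t: (641 + 39)/2573 = 0.2643.
Expected DCO frequency = 0.0976 × 0.2643 ≈ 0.02580; observed = 39/2573 ≈ 0.01516.
Coefficient of coincidence = 0.01516/0.02580 ≈ 0.59.

0.59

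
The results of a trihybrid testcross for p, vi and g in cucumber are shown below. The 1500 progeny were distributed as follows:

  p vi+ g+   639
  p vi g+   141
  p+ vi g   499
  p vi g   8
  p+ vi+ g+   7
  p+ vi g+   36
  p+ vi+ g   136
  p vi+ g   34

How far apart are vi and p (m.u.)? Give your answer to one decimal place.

19.5 m.u.

The two most frequent reciprocal classes, p+ vi g and p vi+ g+, are the parental types, so the F1 was p+ vi g / p vi+ g+.
The two rarest classes, p vi g and p+ vi+ g+, are the double crossovers. Comparing them with the parentals, only the p allele has switched, so p is the middle locus and the order is g – p – vi.
Crossovers in the p–vi interval produce the single-crossover classes p+ vi+ g and p vi g+ (136 + 141 = 277) plus the double crossovers (15).
RF(p–vi) = (277 + 15) / 1500 = 292/1500 = 0.1947 → 19.5 m.u.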